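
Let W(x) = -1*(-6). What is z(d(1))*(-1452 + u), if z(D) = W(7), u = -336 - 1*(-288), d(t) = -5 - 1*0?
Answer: -9000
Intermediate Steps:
d(t) = -5 (d(t) = -5 + 0 = -5)
W(x) = 6
u = -48 (u = -336 + 288 = -48)
z(D) = 6
z(d(1))*(-1452 + u) = 6*(-1452 - 48) = 6*(-1500) = -9000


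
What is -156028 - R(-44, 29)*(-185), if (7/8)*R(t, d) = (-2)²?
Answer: -1086276/7 ≈ -1.5518e+5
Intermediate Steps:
R(t, d) = 32/7 (R(t, d) = (8/7)*(-2)² = (8/7)*4 = 32/7)
-156028 - R(-44, 29)*(-185) = -156028 - 32*(-185)/7 = -156028 - 1*(-5920/7) = -156028 + 5920/7 = -1086276/7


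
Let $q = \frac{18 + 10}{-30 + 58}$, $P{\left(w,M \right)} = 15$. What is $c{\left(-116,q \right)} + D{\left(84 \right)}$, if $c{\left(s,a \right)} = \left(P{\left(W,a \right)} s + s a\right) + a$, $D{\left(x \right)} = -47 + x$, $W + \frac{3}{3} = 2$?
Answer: $-1818$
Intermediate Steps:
$W = 1$ ($W = -1 + 2 = 1$)
$q = 1$ ($q = \frac{28}{28} = 28 \cdot \frac{1}{28} = 1$)
$c{\left(s,a \right)} = a + 15 s + a s$ ($c{\left(s,a \right)} = \left(15 s + s a\right) + a = \left(15 s + a s\right) + a = a + 15 s + a s$)
$c{\left(-116,q \right)} + D{\left(84 \right)} = \left(1 + 15 \left(-116\right) + 1 \left(-116\right)\right) + \left(-47 + 84\right) = \left(1 - 1740 - 116\right) + 37 = -1855 + 37 = -1818$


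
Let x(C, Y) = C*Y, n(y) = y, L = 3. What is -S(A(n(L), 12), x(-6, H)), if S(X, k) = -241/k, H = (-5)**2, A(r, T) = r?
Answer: -241/150 ≈ -1.6067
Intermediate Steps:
H = 25
-S(A(n(L), 12), x(-6, H)) = -(-241)/((-6*25)) = -(-241)/(-150) = -(-241)*(-1)/150 = -1*241/150 = -241/150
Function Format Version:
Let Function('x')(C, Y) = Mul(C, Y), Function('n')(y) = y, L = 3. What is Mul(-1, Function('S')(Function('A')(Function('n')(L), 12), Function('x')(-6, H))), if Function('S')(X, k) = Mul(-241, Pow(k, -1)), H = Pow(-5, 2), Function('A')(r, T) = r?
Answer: Rational(-241, 150) ≈ -1.6067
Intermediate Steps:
H = 25
Mul(-1, Function('S')(Function('A')(Function('n')(L), 12), Function('x')(-6, H))) = Mul(-1, Mul(-241, Pow(Mul(-6, 25), -1))) = Mul(-1, Mul(-241, Pow(-150, -1))) = Mul(-1, Mul(-241, Rational(-1, 150))) = Mul(-1, Rational(241, 150)) = Rational(-241, 150)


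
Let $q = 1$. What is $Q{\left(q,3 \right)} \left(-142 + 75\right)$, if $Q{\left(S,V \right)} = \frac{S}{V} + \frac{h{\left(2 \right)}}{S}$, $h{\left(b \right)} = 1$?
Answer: $- \frac{268}{3} \approx -89.333$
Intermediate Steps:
$Q{\left(S,V \right)} = \frac{1}{S} + \frac{S}{V}$ ($Q{\left(S,V \right)} = \frac{S}{V} + 1 \frac{1}{S} = \frac{S}{V} + \frac{1}{S} = \frac{1}{S} + \frac{S}{V}$)
$Q{\left(q,3 \right)} \left(-142 + 75\right) = \left(1^{-1} + 1 \cdot \frac{1}{3}\right) \left(-142 + 75\right) = \left(1 + 1 \cdot \frac{1}{3}\right) \left(-67\right) = \left(1 + \frac{1}{3}\right) \left(-67\right) = \frac{4}{3} \left(-67\right) = - \frac{268}{3}$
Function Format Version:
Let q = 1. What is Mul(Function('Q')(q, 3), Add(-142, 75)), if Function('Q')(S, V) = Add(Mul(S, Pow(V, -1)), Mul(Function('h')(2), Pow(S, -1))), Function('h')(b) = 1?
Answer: Rational(-268, 3) ≈ -89.333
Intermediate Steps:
Function('Q')(S, V) = Add(Pow(S, -1), Mul(S, Pow(V, -1))) (Function('Q')(S, V) = Add(Mul(S, Pow(V, -1)), Mul(1, Pow(S, -1))) = Add(Mul(S, Pow(V, -1)), Pow(S, -1)) = Add(Pow(S, -1), Mul(S, Pow(V, -1))))
Mul(Function('Q')(q, 3), Add(-142, 75)) = Mul(Add(Pow(1, -1), Mul(1, Pow(3, -1))), Add(-142, 75)) = Mul(Add(1, Mul(1, Rational(1, 3))), -67) = Mul(Add(1, Rational(1, 3)), -67) = Mul(Rational(4, 3), -67) = Rational(-268, 3)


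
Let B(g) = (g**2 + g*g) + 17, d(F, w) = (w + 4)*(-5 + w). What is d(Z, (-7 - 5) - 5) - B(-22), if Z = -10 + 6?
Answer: -699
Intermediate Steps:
Z = -4
d(F, w) = (-5 + w)*(4 + w) (d(F, w) = (4 + w)*(-5 + w) = (-5 + w)*(4 + w))
B(g) = 17 + 2*g**2 (B(g) = (g**2 + g**2) + 17 = 2*g**2 + 17 = 17 + 2*g**2)
d(Z, (-7 - 5) - 5) - B(-22) = (-20 + ((-7 - 5) - 5)**2 - ((-7 - 5) - 5)) - (17 + 2*(-22)**2) = (-20 + (-12 - 5)**2 - (-12 - 5)) - (17 + 2*484) = (-20 + (-17)**2 - 1*(-17)) - (17 + 968) = (-20 + 289 + 17) - 1*985 = 286 - 985 = -699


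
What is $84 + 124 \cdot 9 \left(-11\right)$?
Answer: $-12192$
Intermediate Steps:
$84 + 124 \cdot 9 \left(-11\right) = 84 + 124 \left(-99\right) = 84 - 12276 = -12192$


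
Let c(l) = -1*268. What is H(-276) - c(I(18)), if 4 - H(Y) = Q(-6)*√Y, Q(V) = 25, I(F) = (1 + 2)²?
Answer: 272 - 50*I*√69 ≈ 272.0 - 415.33*I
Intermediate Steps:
I(F) = 9 (I(F) = 3² = 9)
c(l) = -268
H(Y) = 4 - 25*√Y
H(-276) - c(I(18)) = (4 - 50*I*√69) - 1*(-268) = (4 - 50*I*√69) + 268 = 272 - 50*I*√69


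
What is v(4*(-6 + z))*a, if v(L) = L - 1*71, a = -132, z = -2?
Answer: 13596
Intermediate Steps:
v(L) = -71 + L (v(L) = L - 71 = -71 + L)
v(4*(-6 + z))*a = (-71 + 4*(-6 - 2))*(-132) = (-71 + 4*(-8))*(-132) = (-71 - 32)*(-132) = -103*(-132) = 13596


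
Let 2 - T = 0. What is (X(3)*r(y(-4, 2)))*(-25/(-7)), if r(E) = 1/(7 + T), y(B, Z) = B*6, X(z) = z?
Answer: 25/21 ≈ 1.1905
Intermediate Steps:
T = 2 (T = 2 - 1*0 = 2 + 0 = 2)
y(B, Z) = 6*B
r(E) = ⅑ (r(E) = 1/(7 + 2) = 1/9 = ⅑)
(X(3)*r(y(-4, 2)))*(-25/(-7)) = (3*(⅑))*(-25/(-7)) = (-25*(-⅐))/3 = (⅓)*(25/7) = 25/21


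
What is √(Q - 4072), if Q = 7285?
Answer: 3*√357 ≈ 56.683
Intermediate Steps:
√(Q - 4072) = √(7285 - 4072) = √3213 = 3*√357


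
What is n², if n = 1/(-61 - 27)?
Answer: 1/7744 ≈ 0.00012913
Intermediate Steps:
n = -1/88 (n = 1/(-88) = -1/88 ≈ -0.011364)
n² = (-1/88)² = 1/7744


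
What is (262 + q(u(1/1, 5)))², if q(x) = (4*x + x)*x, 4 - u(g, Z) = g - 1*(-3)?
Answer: 68644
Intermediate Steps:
u(g, Z) = 1 - g (u(g, Z) = 4 - (g - 1*(-3)) = 4 - (g + 3) = 4 - (3 + g) = 4 + (-3 - g) = 1 - g)
q(x) = 5*x² (q(x) = (5*x)*x = 5*x²)
(262 + q(u(1/1, 5)))² = (262 + 5*(1 - 1/1)²)² = (262 + 5*(1 - 1*1)²)² = (262 + 5*(1 - 1)²)² = (262 + 5*0²)² = (262 + 5*0)² = (262 + 0)² = 262² = 68644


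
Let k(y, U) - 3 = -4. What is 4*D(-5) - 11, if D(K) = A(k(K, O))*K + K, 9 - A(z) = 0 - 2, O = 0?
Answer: -251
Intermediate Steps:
k(y, U) = -1 (k(y, U) = 3 - 4 = -1)
A(z) = 11 (A(z) = 9 - (0 - 2) = 9 - 1*(-2) = 9 + 2 = 11)
D(K) = 12*K (D(K) = 11*K + K = 12*K)
4*D(-5) - 11 = 4*(12*(-5)) - 11 = 4*(-60) - 11 = -240 - 11 = -251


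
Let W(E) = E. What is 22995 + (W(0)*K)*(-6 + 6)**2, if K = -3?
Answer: 22995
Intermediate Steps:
22995 + (W(0)*K)*(-6 + 6)**2 = 22995 + (0*(-3))*(-6 + 6)**2 = 22995 + 0*0**2 = 22995 + 0*0 = 22995 + 0 = 22995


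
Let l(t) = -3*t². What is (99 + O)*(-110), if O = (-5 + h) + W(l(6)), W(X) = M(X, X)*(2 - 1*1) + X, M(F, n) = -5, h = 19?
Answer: 0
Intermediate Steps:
W(X) = -5 + X (W(X) = -5*(2 - 1*1) + X = -5*(2 - 1) + X = -5*1 + X = -5 + X)
O = -99 (O = (-5 + 19) + (-5 - 3*6²) = 14 + (-5 - 3*36) = 14 + (-5 - 108) = 14 - 113 = -99)
(99 + O)*(-110) = (99 - 99)*(-110) = 0*(-110) = 0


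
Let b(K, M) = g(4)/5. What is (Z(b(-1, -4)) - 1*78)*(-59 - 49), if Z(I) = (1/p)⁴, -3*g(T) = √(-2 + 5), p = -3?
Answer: 25268/3 ≈ 8422.7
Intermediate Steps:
g(T) = -√3/3 (g(T) = -√(-2 + 5)/3 = -√3/3)
b(K, M) = -√3/15 (b(K, M) = -√3/3/5 = -√3/3*(⅕) = -√3/15)
Z(I) = 1/81 (Z(I) = (1/(-3))⁴ = (-⅓)⁴ = 1/81)
(Z(b(-1, -4)) - 1*78)*(-59 - 49) = (1/81 - 1*78)*(-59 - 49) = (1/81 - 78)*(-108) = -6317/81*(-108) = 25268/3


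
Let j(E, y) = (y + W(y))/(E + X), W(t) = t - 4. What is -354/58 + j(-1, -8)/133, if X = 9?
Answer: -47227/7714 ≈ -6.1222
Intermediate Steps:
W(t) = -4 + t
j(E, y) = (-4 + 2*y)/(9 + E) (j(E, y) = (y + (-4 + y))/(E + 9) = (-4 + 2*y)/(9 + E))
-354/58 + j(-1, -8)/133 = -354/58 + (2*(-2 - 8)/(9 - 1))/133 = -354*1/58 + (2*(-10)/8)*(1/133) = -177/29 + (2*(⅛)*(-10))*(1/133) = -177/29 - 5/2*1/133 = -177/29 - 5/266 = -47227/7714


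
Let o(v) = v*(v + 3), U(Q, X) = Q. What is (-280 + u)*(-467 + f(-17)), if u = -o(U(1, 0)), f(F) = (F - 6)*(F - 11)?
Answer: -50268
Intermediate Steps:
f(F) = (-11 + F)*(-6 + F) (f(F) = (-6 + F)*(-11 + F) = (-11 + F)*(-6 + F))
o(v) = v*(3 + v)
u = -4 (u = -(3 + 1) = -4 ≈ -4.0000)
(-280 + u)*(-467 + f(-17)) = (-280 - 4)*(-467 + (66 + (-17)² - 17*(-17))) = -284*(-467 + (66 + 289 + 289)) = -284*(-467 + 644) = -284*177 = -50268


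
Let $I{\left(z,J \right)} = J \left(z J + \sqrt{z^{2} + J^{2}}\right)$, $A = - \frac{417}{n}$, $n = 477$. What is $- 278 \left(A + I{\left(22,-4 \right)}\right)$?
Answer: $- \frac{15520462}{159} + 11120 \sqrt{5} \approx -72748.0$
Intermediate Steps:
$A = - \frac{139}{159}$ ($A = - \frac{417}{477} = \left(-417\right) \frac{1}{477} = - \frac{139}{159} \approx -0.87421$)
$I{\left(z,J \right)} = J \left(\sqrt{J^{2} + z^{2}} + J z\right)$ ($I{\left(z,J \right)} = J \left(J z + \sqrt{J^{2} + z^{2}}\right) = J \left(\sqrt{J^{2} + z^{2}} + J z\right)$)
$- 278 \left(A + I{\left(22,-4 \right)}\right) = - 278 \left(- \frac{139}{159} - 4 \left(\sqrt{\left(-4\right)^{2} + 22^{2}} - 88\right)\right) = - 278 \left(- \frac{139}{159} - 4 \left(\sqrt{16 + 484} - 88\right)\right) = - 278 \left(- \frac{139}{159} - 4 \left(\sqrt{500} - 88\right)\right) = - 278 \left(- \frac{139}{159} - 4 \left(10 \sqrt{5} - 88\right)\right) = - 278 \left(- \frac{139}{159} - 4 \left(-88 + 10 \sqrt{5}\right)\right) = - 278 \left(- \frac{139}{159} + \left(352 - 40 \sqrt{5}\right)\right) = - 278 \left(\frac{55829}{159} - 40 \sqrt{5}\right) = - \frac{15520462}{159} + 11120 \sqrt{5}$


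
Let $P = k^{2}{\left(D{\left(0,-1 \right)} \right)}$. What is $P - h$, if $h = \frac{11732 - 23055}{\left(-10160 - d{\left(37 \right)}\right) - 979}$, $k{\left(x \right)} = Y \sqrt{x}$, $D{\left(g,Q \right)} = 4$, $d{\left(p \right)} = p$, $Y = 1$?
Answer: $\frac{33381}{11176} \approx 2.9868$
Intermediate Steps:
$k{\left(x \right)} = \sqrt{x}$ ($k{\left(x \right)} = 1 \sqrt{x} = \sqrt{x}$)
$h = \frac{11323}{11176}$ ($h = \frac{11732 - 23055}{\left(-10160 - 37\right) - 979} = - \frac{11323}{\left(-10160 - 37\right) - 979} = - \frac{11323}{-10197 - 979} = - \frac{11323}{-11176} = \left(-11323\right) \left(- \frac{1}{11176}\right) = \frac{11323}{11176} \approx 1.0132$)
$P = 4$ ($P = \left(\sqrt{4}\right)^{2} = 2^{2} = 4$)
$P - h = 4 - \frac{11323}{11176} = \frac{33381}{11176}$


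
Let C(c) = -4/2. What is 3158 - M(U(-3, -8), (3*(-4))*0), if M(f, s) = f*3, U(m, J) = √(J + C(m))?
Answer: 3158 - 3*I*√10 ≈ 3158.0 - 9.4868*I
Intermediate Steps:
C(c) = -2 (C(c) = -4*½ = -2)
U(m, J) = √(-2 + J) (U(m, J) = √(J - 2) = √(-2 + J))
M(f, s) = 3*f
3158 - M(U(-3, -8), (3*(-4))*0) = 3158 - 3*√(-2 - 8) = 3158 - 3*√(-10) = 3158 - 3*I*√10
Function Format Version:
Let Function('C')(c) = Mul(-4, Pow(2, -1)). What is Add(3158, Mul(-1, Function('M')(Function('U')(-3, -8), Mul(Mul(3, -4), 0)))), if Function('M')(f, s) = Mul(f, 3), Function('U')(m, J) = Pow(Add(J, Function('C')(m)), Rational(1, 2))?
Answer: Add(3158, Mul(-3, I, Pow(10, Rational(1, 2)))) ≈ Add(3158.0, Mul(-9.4868, I))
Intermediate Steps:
Function('C')(c) = -2 (Function('C')(c) = Mul(-4, Rational(1, 2)) = -2)
Function('U')(m, J) = Pow(Add(-2, J), Rational(1, 2)) (Function('U')(m, J) = Pow(Add(J, -2), Rational(1, 2)) = Pow(Add(-2, J), Rational(1, 2)))
Function('M')(f, s) = Mul(3, f)
Add(3158, Mul(-1, Function('M')(Function('U')(-3, -8), Mul(Mul(3, -4), 0)))) = Add(3158, Mul(-1, Mul(3, Pow(Add(-2, -8), Rational(1, 2))))) = Add(3158, Mul(-1, Mul(3, Pow(-10, Rational(1, 2))))) = Add(3158, Mul(-1, Mul(3, Mul(I, Pow(10, Rational(1, 2)))))) = Add(3158, Mul(-1, Mul(3, I, Pow(10, Rational(1, 2))))) = Add(3158, Mul(-3, I, Pow(10, Rational(1, 2))))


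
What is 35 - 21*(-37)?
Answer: 812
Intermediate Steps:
35 - 21*(-37) = 35 + 777 = 812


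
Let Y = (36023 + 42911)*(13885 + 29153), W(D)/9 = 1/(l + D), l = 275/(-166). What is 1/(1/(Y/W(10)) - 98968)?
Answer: -261392703690/25869513098791837 ≈ -1.0104e-5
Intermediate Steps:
l = -275/166 (l = 275*(-1/166) = -275/166 ≈ -1.6566)
W(D) = 9/(-275/166 + D)
Y = 3397161492 (Y = 78934*43038 = 3397161492)
1/(1/(Y/W(10)) - 98968) = 1/(1/(3397161492/((1494/(-275 + 166*10)))) - 98968) = 1/(1/(3397161492/((1494/(-275 + 1660)))) - 98968) = 1/(1/(3397161492/((1494/1385))) - 98968) = 1/(1/(3397161492/((1494*(1/1385)))) - 98968) = 1/(1/(3397161492/(1494/1385)) - 98968) = 1/(1/(3397161492*(1385/1494)) - 98968) = 1/(1/(261392703690/83) - 98968) = 1/(83/261392703690 - 98968) = 1/(-25869513098791837/261392703690) = -261392703690/25869513098791837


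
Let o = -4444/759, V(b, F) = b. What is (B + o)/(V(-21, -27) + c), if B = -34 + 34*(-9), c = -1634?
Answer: 23864/114195 ≈ 0.20898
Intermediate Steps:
o = -404/69 (o = -4444*1/759 = -404/69 ≈ -5.8551)
B = -340 (B = -34 - 306 = -340)
(B + o)/(V(-21, -27) + c) = (-340 - 404/69)/(-21 - 1634) = -23864/69/(-1655) = -23864/69*(-1/1655) = 23864/114195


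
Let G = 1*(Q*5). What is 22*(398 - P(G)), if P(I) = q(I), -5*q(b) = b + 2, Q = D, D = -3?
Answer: 43494/5 ≈ 8698.8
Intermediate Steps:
Q = -3
G = -15 (G = 1*(-3*5) = 1*(-15) = -15)
q(b) = -2/5 - b/5 (q(b) = -(b + 2)/5 = -(2 + b)/5 = -2/5 - b/5)
P(I) = -2/5 - I/5
22*(398 - P(G)) = 22*(398 - (-2/5 - 1/5*(-15))) = 22*(398 - (-2/5 + 3)) = 22*(398 - 1*13/5) = 22*(398 - 13/5) = 22*(1977/5) = 43494/5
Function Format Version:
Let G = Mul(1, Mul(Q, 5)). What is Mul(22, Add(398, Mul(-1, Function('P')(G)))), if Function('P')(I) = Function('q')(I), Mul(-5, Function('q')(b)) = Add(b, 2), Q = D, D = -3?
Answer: Rational(43494, 5) ≈ 8698.8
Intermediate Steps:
Q = -3
G = -15 (G = Mul(1, Mul(-3, 5)) = Mul(1, -15) = -15)
Function('q')(b) = Add(Rational(-2, 5), Mul(Rational(-1, 5), b)) (Function('q')(b) = Mul(Rational(-1, 5), Add(b, 2)) = Mul(Rational(-1, 5), Add(2, b)) = Add(Rational(-2, 5), Mul(Rational(-1, 5), b)))
Function('P')(I) = Add(Rational(-2, 5), Mul(Rational(-1, 5), I))
Mul(22, Add(398, Mul(-1, Function('P')(G)))) = Mul(22, Add(398, Mul(-1, Add(Rational(-2, 5), Mul(Rational(-1, 5), -15))))) = Mul(22, Add(398, Mul(-1, Add(Rational(-2, 5), 3)))) = Mul(22, Add(398, Mul(-1, Rational(13, 5)))) = Mul(22, Add(398, Rational(-13, 5))) = Mul(22, Rational(1977, 5)) = Rational(43494, 5)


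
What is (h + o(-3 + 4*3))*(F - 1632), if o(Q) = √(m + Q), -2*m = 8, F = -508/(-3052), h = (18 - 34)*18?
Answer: 358585632/763 - 1245089*√5/763 ≈ 4.6632e+5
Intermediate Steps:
h = -288 (h = -16*18 = -288)
F = 127/763 (F = -508*(-1/3052) = 127/763 ≈ 0.16645)
m = -4 (m = -½*8 = -4)
o(Q) = √(-4 + Q)
(h + o(-3 + 4*3))*(F - 1632) = (-288 + √(-4 + (-3 + 4*3)))*(127/763 - 1632) = (-288 + √(-4 + (-3 + 12)))*(-1245089/763) = (-288 + √(-4 + 9))*(-1245089/763) = (-288 + √5)*(-1245089/763) = 358585632/763 - 1245089*√5/763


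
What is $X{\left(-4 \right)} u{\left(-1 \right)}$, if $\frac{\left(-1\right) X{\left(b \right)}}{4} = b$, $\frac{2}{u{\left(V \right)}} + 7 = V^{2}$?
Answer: $- \frac{16}{3} \approx -5.3333$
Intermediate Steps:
$u{\left(V \right)} = \frac{2}{-7 + V^{2}}$
$X{\left(b \right)} = - 4 b$
$X{\left(-4 \right)} u{\left(-1 \right)} = \left(-4\right) \left(-4\right) \frac{2}{-7 + \left(-1\right)^{2}} = 16 \frac{2}{-7 + 1} = 16 \frac{2}{-6} = 16 \cdot 2 \left(- \frac{1}{6}\right) = 16 \left(- \frac{1}{3}\right) = - \frac{16}{3}$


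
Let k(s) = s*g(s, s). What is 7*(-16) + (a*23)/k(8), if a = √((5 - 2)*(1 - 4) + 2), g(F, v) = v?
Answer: -112 + 23*I*√7/64 ≈ -112.0 + 0.95082*I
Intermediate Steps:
k(s) = s² (k(s) = s*s = s²)
a = I*√7 (a = √(3*(-3) + 2) = √(-9 + 2) = √(-7) = I*√7 ≈ 2.6458*I)
7*(-16) + (a*23)/k(8) = 7*(-16) + ((I*√7)*23)/(8²) = -112 + (23*I*√7)/64 = -112 + (23*I*√7)*(1/64) = -112 + 23*I*√7/64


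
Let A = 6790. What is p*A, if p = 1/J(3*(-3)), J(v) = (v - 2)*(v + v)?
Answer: 3395/99 ≈ 34.293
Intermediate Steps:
J(v) = 2*v*(-2 + v) (J(v) = (-2 + v)*(2*v) = 2*v*(-2 + v))
p = 1/198 (p = 1/(2*(3*(-3))*(-2 + 3*(-3))) = 1/(2*(-9)*(-2 - 9)) = 1/(2*(-9)*(-11)) = 1/198 ≈ 0.0050505)
p*A = (1/198)*6790 = 3395/99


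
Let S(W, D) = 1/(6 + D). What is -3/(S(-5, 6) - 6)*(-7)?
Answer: -252/71 ≈ -3.5493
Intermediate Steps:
-3/(S(-5, 6) - 6)*(-7) = -3/(1/(6 + 6) - 6)*(-7) = -3/(1/12 - 6)*(-7) = -3/(-71/12)*(-7) = -3*(-12/71)*(-7) = (36/71)*(-7) = -252/71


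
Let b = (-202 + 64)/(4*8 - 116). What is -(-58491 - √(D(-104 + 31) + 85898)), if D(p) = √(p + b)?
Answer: 58491 + √(16836008 + 42*I*√1554)/14 ≈ 58784.0 + 0.014411*I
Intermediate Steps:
b = 23/14 (b = -138/(32 - 116) = -138/(-84) = -138*(-1/84) = 23/14 ≈ 1.6429)
D(p) = √(23/14 + p) (D(p) = √(p + 23/14) = √(23/14 + p))
-(-58491 - √(D(-104 + 31) + 85898)) = -(-58491 - √(√(322 + 196*(-104 + 31))/14 + 85898)) = -(-58491 - √(√(322 + 196*(-73))/14 + 85898)) = -(-58491 - √(√(322 - 14308)/14 + 85898)) = -(-58491 - √(√(-13986)/14 + 85898)) = -(-58491 - √((3*I*√1554)/14 + 85898)) = -(-58491 - √(3*I*√1554/14 + 85898)) = -(-58491 - √(85898 + 3*I*√1554/14)) = 58491 + √(85898 + 3*I*√1554/14)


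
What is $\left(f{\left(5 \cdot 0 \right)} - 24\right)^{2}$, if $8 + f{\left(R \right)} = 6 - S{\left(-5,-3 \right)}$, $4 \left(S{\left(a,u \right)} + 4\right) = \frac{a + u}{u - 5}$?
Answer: $\frac{7921}{16} \approx 495.06$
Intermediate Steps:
$S{\left(a,u \right)} = -4 + \frac{a + u}{4 \left(-5 + u\right)}$ ($S{\left(a,u \right)} = -4 + \frac{\left(a + u\right) \frac{1}{u - 5}}{4} = -4 + \frac{\left(a + u\right) \frac{1}{-5 + u}}{4} = -4 + \frac{\frac{1}{-5 + u} \left(a + u\right)}{4} = -4 + \frac{a + u}{4 \left(-5 + u\right)}$)
$f{\left(R \right)} = \frac{7}{4}$ ($f{\left(R \right)} = -8 + \left(6 - \frac{80 - 5 - -45}{4 \left(-5 - 3\right)}\right) = -8 + \left(6 - \frac{80 - 5 + 45}{4 \left(-8\right)}\right) = -8 + \left(6 - \frac{1}{4} \left(- \frac{1}{8}\right) 120\right) = -8 + \left(6 - - \frac{15}{4}\right) = -8 + \left(6 + \frac{15}{4}\right) = -8 + \frac{39}{4} = \frac{7}{4}$)
$\left(f{\left(5 \cdot 0 \right)} - 24\right)^{2} = \left(\frac{7}{4} - 24\right)^{2} = \left(- \frac{89}{4}\right)^{2} = \frac{7921}{16}$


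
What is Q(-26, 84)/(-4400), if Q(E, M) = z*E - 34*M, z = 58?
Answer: 1091/1100 ≈ 0.99182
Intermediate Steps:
Q(E, M) = -34*M + 58*E (Q(E, M) = 58*E - 34*M = -34*M + 58*E)
Q(-26, 84)/(-4400) = (-34*84 + 58*(-26))/(-4400) = (-2856 - 1508)*(-1/4400) = -4364*(-1/4400) = 1091/1100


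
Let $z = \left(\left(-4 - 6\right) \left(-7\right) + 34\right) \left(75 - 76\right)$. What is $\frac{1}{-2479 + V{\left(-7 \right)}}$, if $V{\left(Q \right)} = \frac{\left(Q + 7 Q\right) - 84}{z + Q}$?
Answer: $- \frac{111}{275029} \approx -0.00040359$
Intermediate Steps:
$z = -104$ ($z = \left(\left(-4 - 6\right) \left(-7\right) + 34\right) \left(-1\right) = \left(\left(-10\right) \left(-7\right) + 34\right) \left(-1\right) = \left(70 + 34\right) \left(-1\right) = 104 \left(-1\right) = -104$)
$V{\left(Q \right)} = \frac{-84 + 8 Q}{-104 + Q}$ ($V{\left(Q \right)} = \frac{\left(Q + 7 Q\right) - 84}{-104 + Q} = \frac{8 Q - 84}{-104 + Q} = \frac{-84 + 8 Q}{-104 + Q}$)
$\frac{1}{-2479 + V{\left(-7 \right)}} = \frac{1}{-2479 + \frac{4 \left(-21 + 2 \left(-7\right)\right)}{-104 - 7}} = \frac{1}{-2479 + \frac{4 \left(-21 - 14\right)}{-111}} = \frac{1}{-2479 + 4 \left(- \frac{1}{111}\right) \left(-35\right)} = \frac{1}{-2479 + \frac{140}{111}} = \frac{1}{- \frac{275029}{111}} = - \frac{111}{275029}$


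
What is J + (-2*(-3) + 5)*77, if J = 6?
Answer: 853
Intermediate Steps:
J + (-2*(-3) + 5)*77 = 6 + (-2*(-3) + 5)*77 = 6 + (6 + 5)*77 = 6 + 11*77 = 6 + 847 = 853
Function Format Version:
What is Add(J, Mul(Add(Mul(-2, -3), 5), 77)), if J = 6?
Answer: 853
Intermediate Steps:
Add(J, Mul(Add(Mul(-2, -3), 5), 77)) = Add(6, Mul(Add(Mul(-2, -3), 5), 77)) = Add(6, Mul(Add(6, 5), 77)) = Add(6, Mul(11, 77)) = Add(6, 847) = 853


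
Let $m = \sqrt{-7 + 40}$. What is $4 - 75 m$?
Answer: $4 - 75 \sqrt{33} \approx -426.84$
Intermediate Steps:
$m = \sqrt{33} \approx 5.7446$
$4 - 75 m = 4 - 75 \sqrt{33}$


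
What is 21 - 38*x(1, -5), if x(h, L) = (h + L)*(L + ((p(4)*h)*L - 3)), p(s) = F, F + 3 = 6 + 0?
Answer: -3475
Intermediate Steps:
F = 3 (F = -3 + (6 + 0) = -3 + 6 = 3)
p(s) = 3
x(h, L) = (L + h)*(-3 + L + 3*L*h) (x(h, L) = (h + L)*(L + ((3*h)*L - 3)) = (L + h)*(L + (3*L*h - 3)) = (L + h)*(L + (-3 + 3*L*h)) = (L + h)*(-3 + L + 3*L*h))
21 - 38*x(1, -5) = 21 - 38*((-5)² - 3*(-5) - 3*1 - 5*1 + 3*(-5)*1² + 3*1*(-5)²) = 21 - 38*(25 + 15 - 3 - 5 + 3*(-5)*1 + 3*1*25) = 21 - 38*(25 + 15 - 3 - 5 - 15 + 75) = 21 - 38*92 = 21 - 3496 = -3475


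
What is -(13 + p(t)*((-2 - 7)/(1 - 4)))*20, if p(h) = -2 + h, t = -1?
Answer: -80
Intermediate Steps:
-(13 + p(t)*((-2 - 7)/(1 - 4)))*20 = -(13 + (-2 - 1)*((-2 - 7)/(1 - 4)))*20 = -(13 - (-27)/(-3))*20 = -(13 - (-27)*(-1)/3)*20 = -(13 - 3*3)*20 = -(13 - 9)*20 = -4*20 = -1*80 = -80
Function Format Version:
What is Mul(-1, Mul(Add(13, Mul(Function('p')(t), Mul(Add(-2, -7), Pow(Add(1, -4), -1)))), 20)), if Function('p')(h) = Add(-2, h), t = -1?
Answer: -80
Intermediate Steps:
Mul(-1, Mul(Add(13, Mul(Function('p')(t), Mul(Add(-2, -7), Pow(Add(1, -4), -1)))), 20)) = Mul(-1, Mul(Add(13, Mul(Add(-2, -1), Mul(Add(-2, -7), Pow(Add(1, -4), -1)))), 20)) = Mul(-1, Mul(Add(13, Mul(-3, Mul(-9, Pow(-3, -1)))), 20)) = Mul(-1, Mul(Add(13, Mul(-3, Mul(-9, Rational(-1, 3)))), 20)) = Mul(-1, Mul(Add(13, Mul(-3, 3)), 20)) = Mul(-1, Mul(Add(13, -9), 20)) = Mul(-1, Mul(4, 20)) = Mul(-1, 80) = -80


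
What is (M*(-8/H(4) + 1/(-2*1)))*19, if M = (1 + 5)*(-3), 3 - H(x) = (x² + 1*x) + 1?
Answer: 19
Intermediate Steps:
H(x) = 2 - x - x² (H(x) = 3 - ((x² + 1*x) + 1) = 3 - ((x² + x) + 1) = 3 - ((x + x²) + 1) = 3 - (1 + x + x²) = 3 + (-1 - x - x²) = 2 - x - x²)
M = -18 (M = 6*(-3) = -18)
(M*(-8/H(4) + 1/(-2*1)))*19 = -18*(-8/(2 - 1*4 - 1*4²) + 1/(-2*1))*19 = -18*(-8/(2 - 4 - 1*16) + 1/(-2))*19 = -18*(-8/(2 - 4 - 16) + 1*(-½))*19 = -18*(-8/(-18) - ½)*19 = -18*(-8*(-1/18) - ½)*19 = -18*(4/9 - ½)*19 = -18*(-1/18)*19 = 1*19 = 19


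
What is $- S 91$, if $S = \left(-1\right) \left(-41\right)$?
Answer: $-3731$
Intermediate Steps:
$S = 41$
$- S 91 = \left(-1\right) 41 \cdot 91 = \left(-41\right) 91 = -3731$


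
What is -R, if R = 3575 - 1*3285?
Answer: -290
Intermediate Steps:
R = 290 (R = 3575 - 3285 = 290)
-R = -1*290 = -290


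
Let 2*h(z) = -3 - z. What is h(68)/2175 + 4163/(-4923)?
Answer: -6152861/7138350 ≈ -0.86194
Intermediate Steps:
h(z) = -3/2 - z/2 (h(z) = (-3 - z)/2 = -3/2 - z/2)
h(68)/2175 + 4163/(-4923) = (-3/2 - ½*68)/2175 + 4163/(-4923) = (-3/2 - 34)*(1/2175) + 4163*(-1/4923) = -71/2*1/2175 - 4163/4923 = -71/4350 - 4163/4923 = -6152861/7138350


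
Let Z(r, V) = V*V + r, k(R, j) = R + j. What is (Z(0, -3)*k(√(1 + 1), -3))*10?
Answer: -270 + 90*√2 ≈ -142.72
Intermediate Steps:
Z(r, V) = r + V² (Z(r, V) = V² + r = r + V²)
(Z(0, -3)*k(√(1 + 1), -3))*10 = ((0 + (-3)²)*(√(1 + 1) - 3))*10 = ((0 + 9)*(√2 - 3))*10 = (9*(-3 + √2))*10 = (-27 + 9*√2)*10 = -270 + 90*√2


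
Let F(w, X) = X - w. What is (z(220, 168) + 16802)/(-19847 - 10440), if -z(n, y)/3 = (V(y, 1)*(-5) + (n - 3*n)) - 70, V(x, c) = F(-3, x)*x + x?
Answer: -451772/30287 ≈ -14.916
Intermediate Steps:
V(x, c) = x + x*(3 + x) (V(x, c) = (x - 1*(-3))*x + x = (x + 3)*x + x = (3 + x)*x + x = x*(3 + x) + x = x + x*(3 + x))
z(n, y) = 210 + 6*n + 15*y*(4 + y) (z(n, y) = -3*(((y*(4 + y))*(-5) + (n - 3*n)) - 70) = -3*((-5*y*(4 + y) - 2*n) - 70) = -3*((-2*n - 5*y*(4 + y)) - 70) = -3*(-70 - 2*n - 5*y*(4 + y)) = 210 + 6*n + 15*y*(4 + y))
(z(220, 168) + 16802)/(-19847 - 10440) = ((210 + 6*220 + 15*168*(4 + 168)) + 16802)/(-19847 - 10440) = ((210 + 1320 + 15*168*172) + 16802)/(-30287) = ((210 + 1320 + 433440) + 16802)*(-1/30287) = (434970 + 16802)*(-1/30287) = 451772*(-1/30287) = -451772/30287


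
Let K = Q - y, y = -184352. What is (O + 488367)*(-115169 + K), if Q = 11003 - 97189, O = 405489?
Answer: -15198233568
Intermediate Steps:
Q = -86186
K = 98166 (K = -86186 - 1*(-184352) = -86186 + 184352 = 98166)
(O + 488367)*(-115169 + K) = (405489 + 488367)*(-115169 + 98166) = 893856*(-17003) = -15198233568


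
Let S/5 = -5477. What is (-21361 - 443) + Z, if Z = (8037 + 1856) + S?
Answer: -39296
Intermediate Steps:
S = -27385 (S = 5*(-5477) = -27385)
Z = -17492 (Z = (8037 + 1856) - 27385 = 9893 - 27385 = -17492)
(-21361 - 443) + Z = (-21361 - 443) - 17492 = -21804 - 17492 = -39296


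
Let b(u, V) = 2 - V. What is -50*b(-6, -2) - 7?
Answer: -207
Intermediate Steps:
-50*b(-6, -2) - 7 = -50*(2 - 1*(-2)) - 7 = -50*(2 + 2) - 7 = -50*4 - 7 = -200 - 7 = -207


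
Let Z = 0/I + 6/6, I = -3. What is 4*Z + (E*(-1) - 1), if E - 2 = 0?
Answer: 1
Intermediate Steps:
E = 2 (E = 2 + 0 = 2)
Z = 1 (Z = 0/(-3) + 6/6 = 0*(-⅓) + 6*(⅙) = 0 + 1 = 1)
4*Z + (E*(-1) - 1) = 4*1 + (2*(-1) - 1) = 4 + (-2 - 1) = 4 - 3 = 1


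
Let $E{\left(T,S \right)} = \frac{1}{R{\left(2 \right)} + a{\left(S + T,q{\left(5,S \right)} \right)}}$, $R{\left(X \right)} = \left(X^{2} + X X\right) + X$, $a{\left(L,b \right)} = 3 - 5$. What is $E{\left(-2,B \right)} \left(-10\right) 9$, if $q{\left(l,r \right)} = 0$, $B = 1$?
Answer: $- \frac{45}{4} \approx -11.25$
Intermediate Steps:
$a{\left(L,b \right)} = -2$
$R{\left(X \right)} = X + 2 X^{2}$ ($R{\left(X \right)} = \left(X^{2} + X^{2}\right) + X = 2 X^{2} + X = X + 2 X^{2}$)
$E{\left(T,S \right)} = \frac{1}{8}$ ($E{\left(T,S \right)} = \frac{1}{2 \left(1 + 2 \cdot 2\right) - 2} = \frac{1}{2 \left(1 + 4\right) - 2} = \frac{1}{2 \cdot 5 - 2} = \frac{1}{10 - 2} = \frac{1}{8}$)
$E{\left(-2,B \right)} \left(-10\right) 9 = \frac{1}{8} \left(-10\right) 9 = \left(- \frac{5}{4}\right) 9 = - \frac{45}{4}$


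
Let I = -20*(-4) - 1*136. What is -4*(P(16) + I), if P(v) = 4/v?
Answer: 223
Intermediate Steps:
I = -56 (I = 80 - 136 = -56)
-4*(P(16) + I) = -4*(4/16 - 56) = -4*(4*(1/16) - 56) = -4*(¼ - 56) = -4*(-223/4) = 223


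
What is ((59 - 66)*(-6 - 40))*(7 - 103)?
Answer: -30912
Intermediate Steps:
((59 - 66)*(-6 - 40))*(7 - 103) = -7*(-46)*(-96) = 322*(-96) = -30912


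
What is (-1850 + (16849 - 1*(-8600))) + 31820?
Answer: 55419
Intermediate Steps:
(-1850 + (16849 - 1*(-8600))) + 31820 = (-1850 + (16849 + 8600)) + 31820 = (-1850 + 25449) + 31820 = 23599 + 31820 = 55419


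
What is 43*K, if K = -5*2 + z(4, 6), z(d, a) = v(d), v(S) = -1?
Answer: -473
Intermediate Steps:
z(d, a) = -1
K = -11 (K = -5*2 - 1 = -10 - 1 = -11)
43*K = 43*(-11) = -473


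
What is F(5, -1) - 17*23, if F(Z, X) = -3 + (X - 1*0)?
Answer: -395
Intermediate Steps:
F(Z, X) = -3 + X (F(Z, X) = -3 + (X + 0) = -3 + X)
F(5, -1) - 17*23 = (-3 - 1) - 17*23 = -4 - 391 = -395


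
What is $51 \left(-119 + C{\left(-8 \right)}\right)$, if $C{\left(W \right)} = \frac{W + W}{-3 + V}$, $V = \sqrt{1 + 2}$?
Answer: $-5661 + 136 \sqrt{3} \approx -5425.4$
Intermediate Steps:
$V = \sqrt{3} \approx 1.732$
$C{\left(W \right)} = \frac{2 W}{-3 + \sqrt{3}}$ ($C{\left(W \right)} = \frac{W + W}{-3 + \sqrt{3}} = \frac{2 W}{-3 + \sqrt{3}}$)
$51 \left(-119 + C{\left(-8 \right)}\right) = 51 \left(-119 - \left(-8 - \frac{8 \sqrt{3}}{3}\right)\right) = 51 \left(-119 + \left(8 + \frac{8 \sqrt{3}}{3}\right)\right) = 51 \left(-111 + \frac{8 \sqrt{3}}{3}\right) = -5661 + 136 \sqrt{3}$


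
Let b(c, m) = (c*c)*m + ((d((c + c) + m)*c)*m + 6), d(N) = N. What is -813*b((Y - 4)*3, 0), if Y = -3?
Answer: -4878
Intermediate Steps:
b(c, m) = 6 + m*c² + c*m*(m + 2*c) (b(c, m) = (c*c)*m + ((((c + c) + m)*c)*m + 6) = c²*m + (((2*c + m)*c)*m + 6) = m*c² + (((m + 2*c)*c)*m + 6) = m*c² + ((c*(m + 2*c))*m + 6) = m*c² + (c*m*(m + 2*c) + 6) = m*c² + (6 + c*m*(m + 2*c)) = 6 + m*c² + c*m*(m + 2*c))
-813*b((Y - 4)*3, 0) = -813*(6 + ((-3 - 4)*3)*0² + 3*0*((-3 - 4)*3)²) = -813*(6 - 7*3*0 + 3*0*(-7*3)²) = -813*(6 - 21*0 + 3*0*(-21)²) = -813*(6 + 0 + 3*0*441) = -813*(6 + 0 + 0) = -813*6 = -4878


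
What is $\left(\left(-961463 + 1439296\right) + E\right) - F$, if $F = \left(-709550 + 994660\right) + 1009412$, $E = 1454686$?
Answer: $637997$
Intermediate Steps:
$F = 1294522$ ($F = 285110 + 1009412 = 1294522$)
$\left(\left(-961463 + 1439296\right) + E\right) - F = \left(\left(-961463 + 1439296\right) + 1454686\right) - 1294522 = \left(477833 + 1454686\right) - 1294522 = 1932519 - 1294522 = 637997$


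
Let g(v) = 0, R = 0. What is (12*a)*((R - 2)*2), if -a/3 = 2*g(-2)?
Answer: 0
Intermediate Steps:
a = 0 (a = -6*0 = -3*0 = 0)
(12*a)*((R - 2)*2) = (12*0)*((0 - 2)*2) = 0*(-2*2) = 0*(-4) = 0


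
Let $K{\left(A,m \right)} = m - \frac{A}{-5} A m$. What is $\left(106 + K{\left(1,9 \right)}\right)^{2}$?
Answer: $\frac{341056}{25} \approx 13642.0$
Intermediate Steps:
$K{\left(A,m \right)} = m + \frac{m A^{2}}{5}$ ($K{\left(A,m \right)} = m - A \left(- \frac{1}{5}\right) A m = m - - \frac{A}{5} A m = m - - \frac{A^{2}}{5} m = m - - \frac{m A^{2}}{5} = m + \frac{m A^{2}}{5}$)
$\left(106 + K{\left(1,9 \right)}\right)^{2} = \left(106 + \frac{1}{5} \cdot 9 \left(5 + 1^{2}\right)\right)^{2} = \left(106 + \frac{1}{5} \cdot 9 \left(5 + 1\right)\right)^{2} = \left(106 + \frac{1}{5} \cdot 9 \cdot 6\right)^{2} = \left(106 + \frac{54}{5}\right)^{2} = \left(\frac{584}{5}\right)^{2} = \frac{341056}{25}$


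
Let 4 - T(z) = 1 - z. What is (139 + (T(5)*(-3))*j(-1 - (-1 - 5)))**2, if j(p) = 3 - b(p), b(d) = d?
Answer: 34969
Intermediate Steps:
T(z) = 3 + z (T(z) = 4 - (1 - z) = 4 + (-1 + z) = 3 + z)
j(p) = 3 - p
(139 + (T(5)*(-3))*j(-1 - (-1 - 5)))**2 = (139 + ((3 + 5)*(-3))*(3 - (-1 - (-1 - 5))))**2 = (139 + (8*(-3))*(3 - (-1 - 1*(-6))))**2 = (139 - 24*(3 - (-1 + 6)))**2 = (139 - 24*(3 - 1*5))**2 = (139 - 24*(3 - 5))**2 = (139 - 24*(-2))**2 = (139 + 48)**2 = 187**2 = 34969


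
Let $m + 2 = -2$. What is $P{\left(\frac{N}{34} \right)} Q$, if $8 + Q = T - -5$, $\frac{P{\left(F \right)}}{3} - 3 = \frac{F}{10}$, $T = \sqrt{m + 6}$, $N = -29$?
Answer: $- \frac{8919}{340} + \frac{2973 \sqrt{2}}{340} \approx -13.866$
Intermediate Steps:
$m = -4$ ($m = -2 - 2 = -4$)
$T = \sqrt{2}$ ($T = \sqrt{-4 + 6} = \sqrt{2} \approx 1.4142$)
$P{\left(F \right)} = 9 + \frac{3 F}{10}$ ($P{\left(F \right)} = 9 + 3 \frac{F}{10} = 9 + \frac{3 F}{10}$)
$Q = -3 + \sqrt{2}$ ($Q = -8 + \left(\sqrt{2} - -5\right) = -8 + \left(\sqrt{2} + 5\right) = -8 + \left(5 + \sqrt{2}\right) = -3 + \sqrt{2} \approx -1.5858$)
$P{\left(\frac{N}{34} \right)} Q = \left(9 + \frac{3 \left(- \frac{29}{34}\right)}{10}\right) \left(-3 + \sqrt{2}\right) = \left(9 + \frac{3 \left(\left(-29\right) \frac{1}{34}\right)}{10}\right) \left(-3 + \sqrt{2}\right) = \left(9 + \frac{3}{10} \left(- \frac{29}{34}\right)\right) \left(-3 + \sqrt{2}\right) = \left(9 - \frac{87}{340}\right) \left(-3 + \sqrt{2}\right) = \frac{2973 \left(-3 + \sqrt{2}\right)}{340} = - \frac{8919}{340} + \frac{2973 \sqrt{2}}{340}$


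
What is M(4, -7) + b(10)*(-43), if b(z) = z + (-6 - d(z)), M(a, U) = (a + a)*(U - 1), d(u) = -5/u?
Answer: -515/2 ≈ -257.50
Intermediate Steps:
M(a, U) = 2*a*(-1 + U) (M(a, U) = (2*a)*(-1 + U) = 2*a*(-1 + U))
b(z) = -6 + z + 5/z (b(z) = z + (-6 - (-5)/z) = z + (-6 + 5/z) = -6 + z + 5/z)
M(4, -7) + b(10)*(-43) = 2*4*(-1 - 7) + (-6 + 10 + 5/10)*(-43) = 2*4*(-8) + (-6 + 10 + 5*(⅒))*(-43) = -64 + (-6 + 10 + ½)*(-43) = -64 + (9/2)*(-43) = -64 - 387/2 = -515/2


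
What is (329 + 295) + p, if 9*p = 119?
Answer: 5735/9 ≈ 637.22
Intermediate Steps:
p = 119/9 (p = (⅑)*119 = 119/9 ≈ 13.222)
(329 + 295) + p = (329 + 295) + 119/9 = 624 + 119/9 = 5735/9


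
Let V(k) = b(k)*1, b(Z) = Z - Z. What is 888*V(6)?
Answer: 0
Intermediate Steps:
b(Z) = 0
V(k) = 0 (V(k) = 0*1 = 0)
888*V(6) = 888*0 = 0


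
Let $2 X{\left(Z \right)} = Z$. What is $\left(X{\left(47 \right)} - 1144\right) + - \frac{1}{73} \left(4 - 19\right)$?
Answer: $- \frac{163563}{146} \approx -1120.3$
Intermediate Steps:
$X{\left(Z \right)} = \frac{Z}{2}$
$\left(X{\left(47 \right)} - 1144\right) + - \frac{1}{73} \left(4 - 19\right) = \left(\frac{1}{2} \cdot 47 - 1144\right) + - \frac{1}{73} \left(4 - 19\right) = \left(\frac{47}{2} - 1144\right) + \left(-1\right) \frac{1}{73} \left(-15\right) = - \frac{2241}{2} - - \frac{15}{73} = - \frac{2241}{2} + \frac{15}{73} = - \frac{163563}{146}$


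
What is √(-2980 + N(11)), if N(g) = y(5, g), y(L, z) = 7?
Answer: I*√2973 ≈ 54.525*I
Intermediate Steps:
N(g) = 7
√(-2980 + N(11)) = √(-2980 + 7) = √(-2973) = I*√2973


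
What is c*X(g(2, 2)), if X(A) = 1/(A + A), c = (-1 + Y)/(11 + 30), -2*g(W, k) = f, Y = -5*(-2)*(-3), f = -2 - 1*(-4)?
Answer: 31/82 ≈ 0.37805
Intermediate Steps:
f = 2 (f = -2 + 4 = 2)
Y = -30 (Y = 10*(-3) = -30)
g(W, k) = -1 (g(W, k) = -½*2 = -1)
c = -31/41 (c = (-1 - 30)/(11 + 30) = -31/41 ≈ -0.75610)
X(A) = 1/(2*A)
c*X(g(2, 2)) = -31/(82*(-1)) = -31*(-1)/82 = -31/41*(-½) = 31/82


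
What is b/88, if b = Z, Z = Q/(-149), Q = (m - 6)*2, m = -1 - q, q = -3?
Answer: 1/1639 ≈ 0.00061013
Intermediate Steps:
m = 2 (m = -1 - 1*(-3) = -1 + 3 = 2)
Q = -8 (Q = (2 - 6)*2 = -4*2 = -8)
Z = 8/149 (Z = -8/(-149) = -8*(-1/149) = 8/149 ≈ 0.053691)
b = 8/149 ≈ 0.053691
b/88 = (8/149)/88 = (1/88)*(8/149) = 1/1639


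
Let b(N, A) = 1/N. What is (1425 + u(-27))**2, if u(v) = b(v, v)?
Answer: 1480248676/729 ≈ 2.0305e+6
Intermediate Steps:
u(v) = 1/v
(1425 + u(-27))**2 = (1425 + 1/(-27))**2 = (1425 - 1/27)**2 = (38474/27)**2 = 1480248676/729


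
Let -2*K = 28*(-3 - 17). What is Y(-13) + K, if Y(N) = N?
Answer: 267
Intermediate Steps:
K = 280 (K = -14*(-3 - 17) = -14*(-20) = -½*(-560) = 280)
Y(-13) + K = -13 + 280 = 267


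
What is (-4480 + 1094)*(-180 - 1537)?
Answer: 5813762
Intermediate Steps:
(-4480 + 1094)*(-180 - 1537) = -3386*(-1717) = 5813762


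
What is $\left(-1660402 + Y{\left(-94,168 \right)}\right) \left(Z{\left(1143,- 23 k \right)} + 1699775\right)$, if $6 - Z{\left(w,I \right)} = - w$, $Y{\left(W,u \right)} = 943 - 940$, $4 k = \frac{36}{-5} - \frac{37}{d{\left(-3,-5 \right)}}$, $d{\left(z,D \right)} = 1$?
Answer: $-2824212508676$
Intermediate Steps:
$k = - \frac{221}{20}$ ($k = \frac{\frac{36}{-5} - \frac{37}{1}}{4} = \frac{36 \left(- \frac{1}{5}\right) - 37}{4} = \frac{- \frac{36}{5} - 37}{4} = \frac{1}{4} \left(- \frac{221}{5}\right) = - \frac{221}{20} \approx -11.05$)
$Y{\left(W,u \right)} = 3$ ($Y{\left(W,u \right)} = 943 - 940 = 3$)
$Z{\left(w,I \right)} = 6 + w$ ($Z{\left(w,I \right)} = 6 - - w = 6 + w$)
$\left(-1660402 + Y{\left(-94,168 \right)}\right) \left(Z{\left(1143,- 23 k \right)} + 1699775\right) = \left(-1660402 + 3\right) \left(\left(6 + 1143\right) + 1699775\right) = - 1660399 \left(1149 + 1699775\right) = \left(-1660399\right) 1700924 = -2824212508676$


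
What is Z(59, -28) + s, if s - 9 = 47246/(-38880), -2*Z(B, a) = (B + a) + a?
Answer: 122177/19440 ≈ 6.2848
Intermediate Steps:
Z(B, a) = -a - B/2 (Z(B, a) = -((B + a) + a)/2 = -(B + 2*a)/2 = -a - B/2)
s = 151337/19440 (s = 9 + 47246/(-38880) = 9 + 47246*(-1/38880) = 9 - 23623/19440 = 151337/19440 ≈ 7.7848)
Z(59, -28) + s = (-1*(-28) - ½*59) + 151337/19440 = (28 - 59/2) + 151337/19440 = -3/2 + 151337/19440 = 122177/19440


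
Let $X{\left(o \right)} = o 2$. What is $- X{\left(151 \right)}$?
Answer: $-302$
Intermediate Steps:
$X{\left(o \right)} = 2 o$
$- X{\left(151 \right)} = - 2 \cdot 151 = \left(-1\right) 302 = -302$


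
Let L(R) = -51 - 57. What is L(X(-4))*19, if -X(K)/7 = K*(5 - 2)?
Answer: -2052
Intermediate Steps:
X(K) = -21*K (X(K) = -7*K*(5 - 2) = -7*K*3 = -21*K)
L(R) = -108
L(X(-4))*19 = -108*19 = -2052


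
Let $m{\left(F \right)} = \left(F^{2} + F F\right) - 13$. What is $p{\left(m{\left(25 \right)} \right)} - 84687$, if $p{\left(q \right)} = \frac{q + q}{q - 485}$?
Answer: $- \frac{31841075}{376} \approx -84684.0$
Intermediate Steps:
$m{\left(F \right)} = -13 + 2 F^{2}$ ($m{\left(F \right)} = \left(F^{2} + F^{2}\right) - 13 = 2 F^{2} - 13 = -13 + 2 F^{2}$)
$p{\left(q \right)} = \frac{2 q}{-485 + q}$
$p{\left(m{\left(25 \right)} \right)} - 84687 = \frac{2 \left(-13 + 2 \cdot 25^{2}\right)}{-485 - \left(13 - 2 \cdot 25^{2}\right)} - 84687 = \frac{2 \left(-13 + 2 \cdot 625\right)}{-485 + \left(-13 + 2 \cdot 625\right)} - 84687 = \frac{2 \left(-13 + 1250\right)}{-485 + \left(-13 + 1250\right)} - 84687 = 2 \cdot 1237 \frac{1}{-485 + 1237} - 84687 = 2 \cdot 1237 \cdot \frac{1}{752} - 84687 = \frac{1237}{376} - 84687 = - \frac{31841075}{376}$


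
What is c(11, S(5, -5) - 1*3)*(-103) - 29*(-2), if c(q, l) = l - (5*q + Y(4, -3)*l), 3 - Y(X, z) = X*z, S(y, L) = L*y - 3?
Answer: -38979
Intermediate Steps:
S(y, L) = -3 + L*y
Y(X, z) = 3 - X*z
c(q, l) = -14*l - 5*q (c(q, l) = l - (5*q + (3 - 1*4*(-3))*l) = l - (5*q + (3 + 12)*l) = l - (5*q + 15*l) = l + (-15*l - 5*q) = -14*l - 5*q)
c(11, S(5, -5) - 1*3)*(-103) - 29*(-2) = (-14*((-3 - 5*5) - 1*3) - 5*11)*(-103) - 29*(-2) = (-14*((-3 - 25) - 3) - 55)*(-103) + 58 = (-14*(-28 - 3) - 55)*(-103) + 58 = (-14*(-31) - 55)*(-103) + 58 = (434 - 55)*(-103) + 58 = 379*(-103) + 58 = -39037 + 58 = -38979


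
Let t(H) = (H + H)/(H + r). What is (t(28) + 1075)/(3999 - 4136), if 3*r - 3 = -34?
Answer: -57143/7261 ≈ -7.8699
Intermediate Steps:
r = -31/3 (r = 1 + (⅓)*(-34) = 1 - 34/3 = -31/3 ≈ -10.333)
t(H) = 2*H/(-31/3 + H) (t(H) = (H + H)/(H - 31/3) = (2*H)/(-31/3 + H) = 2*H/(-31/3 + H))
(t(28) + 1075)/(3999 - 4136) = (6*28/(-31 + 3*28) + 1075)/(3999 - 4136) = (6*28/(-31 + 84) + 1075)/(-137) = (6*28/53 + 1075)*(-1/137) = (6*28*(1/53) + 1075)*(-1/137) = (168/53 + 1075)*(-1/137) = (57143/53)*(-1/137) = -57143/7261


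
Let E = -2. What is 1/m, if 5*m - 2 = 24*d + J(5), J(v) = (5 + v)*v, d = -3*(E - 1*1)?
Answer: 5/268 ≈ 0.018657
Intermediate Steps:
d = 9 (d = -3*(-2 - 1*1) = -3*(-2 - 1) = -3*(-3) = 9)
J(v) = v*(5 + v)
m = 268/5 (m = ⅖ + (24*9 + 5*(5 + 5))/5 = ⅖ + (216 + 5*10)/5 = ⅖ + (216 + 50)/5 = ⅖ + (⅕)*266 = ⅖ + 266/5 = 268/5 ≈ 53.600)
1/m = 1/(268/5) = 5/268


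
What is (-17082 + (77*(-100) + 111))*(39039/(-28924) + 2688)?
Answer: -273878667369/4132 ≈ -6.6282e+7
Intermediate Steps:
(-17082 + (77*(-100) + 111))*(39039/(-28924) + 2688) = (-17082 + (-7700 + 111))*(39039*(-1/28924) + 2688) = (-17082 - 7589)*(-5577/4132 + 2688) = -24671*11101239/4132 = -273878667369/4132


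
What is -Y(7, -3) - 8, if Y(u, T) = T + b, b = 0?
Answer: -5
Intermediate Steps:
Y(u, T) = T (Y(u, T) = T + 0 = T)
-Y(7, -3) - 8 = -1*(-3) - 8 = 3 - 8 = -5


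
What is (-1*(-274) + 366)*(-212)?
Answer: -135680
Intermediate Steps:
(-1*(-274) + 366)*(-212) = (274 + 366)*(-212) = 640*(-212) = -135680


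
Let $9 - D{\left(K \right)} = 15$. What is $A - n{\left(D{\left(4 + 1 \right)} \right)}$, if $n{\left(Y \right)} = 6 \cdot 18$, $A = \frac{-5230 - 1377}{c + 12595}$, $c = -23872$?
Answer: $- \frac{1211309}{11277} \approx -107.41$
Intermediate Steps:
$D{\left(K \right)} = -6$ ($D{\left(K \right)} = 9 - 15 = -6$)
$A = \frac{6607}{11277}$ ($A = \frac{-5230 - 1377}{-23872 + 12595} = - \frac{6607}{-11277} = \left(-6607\right) \left(- \frac{1}{11277}\right) = \frac{6607}{11277} \approx 0.58588$)
$n{\left(Y \right)} = 108$
$A - n{\left(D{\left(4 + 1 \right)} \right)} = \frac{6607}{11277} - 108 = - \frac{1211309}{11277}$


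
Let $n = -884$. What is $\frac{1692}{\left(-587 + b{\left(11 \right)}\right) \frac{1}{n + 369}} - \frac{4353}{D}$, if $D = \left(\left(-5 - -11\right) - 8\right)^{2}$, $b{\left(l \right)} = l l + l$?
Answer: $\frac{300981}{364} \approx 826.87$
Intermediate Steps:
$b{\left(l \right)} = l + l^{2}$ ($b{\left(l \right)} = l^{2} + l = l + l^{2}$)
$D = 4$ ($D = \left(\left(-5 + 11\right) - 8\right)^{2} = \left(6 - 8\right)^{2} = \left(-2\right)^{2} = 4$)
$\frac{1692}{\left(-587 + b{\left(11 \right)}\right) \frac{1}{n + 369}} - \frac{4353}{D} = \frac{1692}{\left(-587 + 11 \left(1 + 11\right)\right) \frac{1}{-884 + 369}} - \frac{4353}{4} = \frac{1692}{\left(-587 + 11 \cdot 12\right) \frac{1}{-515}} - \frac{4353}{4} = \frac{1692}{\left(-587 + 132\right) \left(- \frac{1}{515}\right)} - \frac{4353}{4} = \frac{1692}{\left(-455\right) \left(- \frac{1}{515}\right)} - \frac{4353}{4} = \frac{1692}{\frac{91}{103}} - \frac{4353}{4} = 1692 \cdot \frac{103}{91} - \frac{4353}{4} = \frac{174276}{91} - \frac{4353}{4} = \frac{300981}{364}$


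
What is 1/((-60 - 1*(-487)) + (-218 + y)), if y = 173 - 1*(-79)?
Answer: 1/461 ≈ 0.0021692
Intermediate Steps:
y = 252 (y = 173 + 79 = 252)
1/((-60 - 1*(-487)) + (-218 + y)) = 1/((-60 - 1*(-487)) + (-218 + 252)) = 1/((-60 + 487) + 34) = 1/(427 + 34) = 1/461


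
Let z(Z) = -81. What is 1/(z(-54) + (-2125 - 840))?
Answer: -1/3046 ≈ -0.00032830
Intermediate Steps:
1/(z(-54) + (-2125 - 840)) = 1/(-81 + (-2125 - 840)) = 1/(-81 - 2965) = 1/(-3046) = -1/3046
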